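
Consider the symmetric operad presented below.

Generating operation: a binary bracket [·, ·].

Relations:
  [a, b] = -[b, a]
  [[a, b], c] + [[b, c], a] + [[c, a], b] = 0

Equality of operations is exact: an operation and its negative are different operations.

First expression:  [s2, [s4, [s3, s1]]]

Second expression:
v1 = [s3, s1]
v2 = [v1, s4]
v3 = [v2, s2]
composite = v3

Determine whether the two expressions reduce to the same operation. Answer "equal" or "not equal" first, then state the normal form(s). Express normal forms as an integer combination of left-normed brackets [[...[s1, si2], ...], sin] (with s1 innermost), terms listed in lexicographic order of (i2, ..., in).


equal; the common form is -[[[s1, s3], s4], s2]

In normal form, the first expression is -[[[s1, s3], s4], s2]
In normal form, the second expression is -[[[s1, s3], s4], s2]
One common form — equal.


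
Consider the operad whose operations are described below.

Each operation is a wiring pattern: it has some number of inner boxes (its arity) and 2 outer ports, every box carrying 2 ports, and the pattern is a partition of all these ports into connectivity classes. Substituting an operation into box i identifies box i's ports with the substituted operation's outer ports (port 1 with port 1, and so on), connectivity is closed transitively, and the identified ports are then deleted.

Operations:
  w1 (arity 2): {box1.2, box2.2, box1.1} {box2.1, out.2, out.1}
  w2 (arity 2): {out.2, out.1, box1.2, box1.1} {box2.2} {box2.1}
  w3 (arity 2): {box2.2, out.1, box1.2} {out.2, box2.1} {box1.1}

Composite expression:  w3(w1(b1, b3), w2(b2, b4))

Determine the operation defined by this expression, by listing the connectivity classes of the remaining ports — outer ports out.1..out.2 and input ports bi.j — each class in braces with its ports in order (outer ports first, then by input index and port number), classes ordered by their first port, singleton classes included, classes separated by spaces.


{out.1, out.2, b2.1, b2.2, b3.1} {b1.1, b1.2, b3.2} {b4.1} {b4.2}


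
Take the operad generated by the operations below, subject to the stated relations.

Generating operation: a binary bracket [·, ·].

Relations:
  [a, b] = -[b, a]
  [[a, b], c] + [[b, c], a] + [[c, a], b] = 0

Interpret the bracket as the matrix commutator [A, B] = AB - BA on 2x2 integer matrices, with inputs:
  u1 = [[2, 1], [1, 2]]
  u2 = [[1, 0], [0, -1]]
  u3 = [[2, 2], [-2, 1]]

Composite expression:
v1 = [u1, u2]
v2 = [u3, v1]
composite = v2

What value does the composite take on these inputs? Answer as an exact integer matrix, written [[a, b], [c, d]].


[[0, -2], [-2, 0]]

[u1, u2] = [[0, -2], [2, 0]]
[u3, [u1, u2]] = [[0, -2], [-2, 0]]


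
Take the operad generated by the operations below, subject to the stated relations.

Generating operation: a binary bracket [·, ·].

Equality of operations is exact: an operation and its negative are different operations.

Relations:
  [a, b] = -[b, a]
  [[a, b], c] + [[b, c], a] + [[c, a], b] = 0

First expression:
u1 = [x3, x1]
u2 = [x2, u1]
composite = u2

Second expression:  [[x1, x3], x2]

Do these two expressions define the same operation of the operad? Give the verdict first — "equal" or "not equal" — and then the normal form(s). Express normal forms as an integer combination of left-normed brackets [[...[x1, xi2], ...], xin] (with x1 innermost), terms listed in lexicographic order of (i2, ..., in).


The first expression, normalized: [[x1, x3], x2]
The second expression, normalized: [[x1, x3], x2]
One common form — equal.

equal — both sides give [[x1, x3], x2]


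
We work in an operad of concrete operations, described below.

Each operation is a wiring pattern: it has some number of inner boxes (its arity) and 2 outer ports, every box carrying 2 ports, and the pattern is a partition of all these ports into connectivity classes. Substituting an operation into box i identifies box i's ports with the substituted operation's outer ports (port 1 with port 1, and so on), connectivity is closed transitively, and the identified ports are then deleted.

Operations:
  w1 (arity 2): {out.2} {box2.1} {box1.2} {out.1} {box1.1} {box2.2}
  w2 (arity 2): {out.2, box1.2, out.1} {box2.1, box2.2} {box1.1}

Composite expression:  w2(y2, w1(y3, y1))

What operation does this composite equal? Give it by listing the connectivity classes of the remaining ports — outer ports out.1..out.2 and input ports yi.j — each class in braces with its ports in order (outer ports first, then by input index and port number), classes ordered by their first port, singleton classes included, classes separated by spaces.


{out.1, out.2, y2.2} {y1.1} {y1.2} {y2.1} {y3.1} {y3.2}

Substituting into w2 glues patterns; closure does the rest.
composing w1 on (y3, y1), with out.j its own outer ports: {out.1} {out.2} {y1.1} {y1.2} {y3.1} {y3.2}
composing w2 on (y2, y3, y1), with out.j its own outer ports: {out.1, out.2, y2.2} {y1.1} {y1.2} {y2.1} {y3.1} {y3.2}


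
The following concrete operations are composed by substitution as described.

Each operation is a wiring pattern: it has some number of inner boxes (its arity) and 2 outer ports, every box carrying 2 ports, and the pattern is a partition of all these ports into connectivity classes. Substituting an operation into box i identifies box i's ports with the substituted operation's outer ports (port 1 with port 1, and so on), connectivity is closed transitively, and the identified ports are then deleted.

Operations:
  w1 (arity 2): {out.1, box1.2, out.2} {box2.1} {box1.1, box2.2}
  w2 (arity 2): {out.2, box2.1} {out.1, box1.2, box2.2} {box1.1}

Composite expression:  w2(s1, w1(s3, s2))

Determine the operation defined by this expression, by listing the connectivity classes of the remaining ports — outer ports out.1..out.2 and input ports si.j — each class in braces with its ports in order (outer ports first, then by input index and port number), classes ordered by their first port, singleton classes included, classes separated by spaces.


Reachability decides: close wires over w2-identified ports.
composing w1 on (s3, s2), with out.j its own outer ports: {out.1, out.2, s3.2} {s2.1} {s2.2, s3.1}
composing w2 on (s1, s3, s2), with out.j its own outer ports: {out.1, out.2, s1.2, s3.2} {s1.1} {s2.1} {s2.2, s3.1}

{out.1, out.2, s1.2, s3.2} {s1.1} {s2.1} {s2.2, s3.1}


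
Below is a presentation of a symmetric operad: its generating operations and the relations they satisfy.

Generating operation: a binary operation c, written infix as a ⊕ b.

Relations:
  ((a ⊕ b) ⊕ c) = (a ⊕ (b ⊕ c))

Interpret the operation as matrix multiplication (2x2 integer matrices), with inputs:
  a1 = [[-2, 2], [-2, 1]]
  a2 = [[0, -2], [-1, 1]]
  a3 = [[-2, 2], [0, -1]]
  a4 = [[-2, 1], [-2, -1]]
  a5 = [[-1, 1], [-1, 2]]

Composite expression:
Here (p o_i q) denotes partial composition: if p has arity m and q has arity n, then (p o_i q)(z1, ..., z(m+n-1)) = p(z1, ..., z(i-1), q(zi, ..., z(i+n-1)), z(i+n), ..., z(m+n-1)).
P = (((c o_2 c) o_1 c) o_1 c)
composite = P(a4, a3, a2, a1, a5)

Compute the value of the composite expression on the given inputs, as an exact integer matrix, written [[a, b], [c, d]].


[[-13, 10], [-11, 6]]

(a4 ⊕ a3) = [[4, -5], [4, -3]]
((a4 ⊕ a3) ⊕ a2) = [[5, -13], [3, -11]]
(a1 ⊕ a5) = [[0, 2], [1, 0]]
(((a4 ⊕ a3) ⊕ a2) ⊕ (a1 ⊕ a5)) = [[-13, 10], [-11, 6]]


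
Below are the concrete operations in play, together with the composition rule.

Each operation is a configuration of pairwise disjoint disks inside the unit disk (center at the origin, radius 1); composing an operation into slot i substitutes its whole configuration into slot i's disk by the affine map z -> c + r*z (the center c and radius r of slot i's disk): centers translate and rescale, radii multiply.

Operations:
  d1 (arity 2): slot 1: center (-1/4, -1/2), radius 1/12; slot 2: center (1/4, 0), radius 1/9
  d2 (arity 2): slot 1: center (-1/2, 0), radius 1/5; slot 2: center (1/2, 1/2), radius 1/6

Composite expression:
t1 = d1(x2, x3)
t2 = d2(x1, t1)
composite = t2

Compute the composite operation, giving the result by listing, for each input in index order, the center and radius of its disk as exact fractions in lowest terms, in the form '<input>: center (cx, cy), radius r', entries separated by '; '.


Below d2, radii multiply path by path; the x-disk centers shift.
x1 passes through 1 substitution, ending at center (-1/2, 0), radius 1/5
x2 passes through 2 substitutions, ending at center (11/24, 5/12), radius 1/72
x3 passes through 2 substitutions, ending at center (13/24, 1/2), radius 1/54

x1: center (-1/2, 0), radius 1/5; x2: center (11/24, 5/12), radius 1/72; x3: center (13/24, 1/2), radius 1/54


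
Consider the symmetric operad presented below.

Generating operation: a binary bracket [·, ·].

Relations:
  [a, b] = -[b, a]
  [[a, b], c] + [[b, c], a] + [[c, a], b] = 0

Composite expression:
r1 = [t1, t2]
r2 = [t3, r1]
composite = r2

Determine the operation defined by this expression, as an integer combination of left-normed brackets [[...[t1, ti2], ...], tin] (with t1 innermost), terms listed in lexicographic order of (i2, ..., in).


-[[t1, t2], t3]

A multilinear Lie element is pinned by t1-initial words (t1 innermost).
Composite bracket: [t3, [t1, t2]]
Full expansion: 4 signed words from ab - ba (2^2 = 4).
Coefficients come from the t1-initial words:
  t1t2t3 appears with sign -1, giving the term -[[t1, t2], t3]


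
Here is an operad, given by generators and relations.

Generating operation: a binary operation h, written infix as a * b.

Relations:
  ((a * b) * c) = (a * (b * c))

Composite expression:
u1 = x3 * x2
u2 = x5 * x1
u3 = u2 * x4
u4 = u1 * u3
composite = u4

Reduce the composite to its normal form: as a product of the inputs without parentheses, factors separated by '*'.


x3 * x2 * x5 * x1 * x4

Under associativity of h, the answer is the x's in reading order.
(x3 * x2) reduces to x3 * x2
(x5 * x1) reduces to x5 * x1
((x5 * x1) * x4) reduces to x5 * x1 * x4
((x3 * x2) * ((x5 * x1) * x4)) reduces to x3 * x2 * x5 * x1 * x4


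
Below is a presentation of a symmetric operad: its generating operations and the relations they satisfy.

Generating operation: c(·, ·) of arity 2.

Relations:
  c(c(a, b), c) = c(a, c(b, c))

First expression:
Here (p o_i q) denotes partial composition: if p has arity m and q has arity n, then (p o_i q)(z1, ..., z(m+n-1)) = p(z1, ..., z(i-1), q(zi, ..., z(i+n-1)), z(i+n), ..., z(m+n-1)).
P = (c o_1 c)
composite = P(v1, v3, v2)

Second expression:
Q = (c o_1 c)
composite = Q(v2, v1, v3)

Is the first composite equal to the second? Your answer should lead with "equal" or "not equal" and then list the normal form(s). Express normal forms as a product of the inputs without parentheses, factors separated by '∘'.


The first expression, normalized: v1 ∘ v3 ∘ v2
The second expression, normalized: v2 ∘ v1 ∘ v3
They disagree, so not equal.

not equal; first: v1 ∘ v3 ∘ v2; second: v2 ∘ v1 ∘ v3


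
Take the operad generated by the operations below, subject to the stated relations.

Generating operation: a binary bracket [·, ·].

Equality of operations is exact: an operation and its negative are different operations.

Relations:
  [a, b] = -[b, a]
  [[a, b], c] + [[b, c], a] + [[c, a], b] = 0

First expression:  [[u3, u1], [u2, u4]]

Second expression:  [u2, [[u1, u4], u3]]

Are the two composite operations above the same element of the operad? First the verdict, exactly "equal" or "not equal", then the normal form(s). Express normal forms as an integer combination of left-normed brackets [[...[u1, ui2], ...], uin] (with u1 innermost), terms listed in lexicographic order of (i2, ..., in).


not equal — first -[[[u1, u3], u2], u4] + [[[u1, u3], u4], u2], second -[[[u1, u4], u3], u2]


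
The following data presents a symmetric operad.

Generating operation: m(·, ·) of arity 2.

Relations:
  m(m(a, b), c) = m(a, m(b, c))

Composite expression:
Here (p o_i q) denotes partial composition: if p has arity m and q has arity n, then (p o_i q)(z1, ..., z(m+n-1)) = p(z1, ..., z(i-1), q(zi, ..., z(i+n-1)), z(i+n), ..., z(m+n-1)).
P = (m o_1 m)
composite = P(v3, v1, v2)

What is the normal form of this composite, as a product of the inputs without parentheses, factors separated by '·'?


v3 · v1 · v2

All parenthesizations of m agree; list the v-inputs left to right.
m(v3, v1) unparenthesizes to v3 · v1
m(m(v3, v1), v2) unparenthesizes to v3 · v1 · v2


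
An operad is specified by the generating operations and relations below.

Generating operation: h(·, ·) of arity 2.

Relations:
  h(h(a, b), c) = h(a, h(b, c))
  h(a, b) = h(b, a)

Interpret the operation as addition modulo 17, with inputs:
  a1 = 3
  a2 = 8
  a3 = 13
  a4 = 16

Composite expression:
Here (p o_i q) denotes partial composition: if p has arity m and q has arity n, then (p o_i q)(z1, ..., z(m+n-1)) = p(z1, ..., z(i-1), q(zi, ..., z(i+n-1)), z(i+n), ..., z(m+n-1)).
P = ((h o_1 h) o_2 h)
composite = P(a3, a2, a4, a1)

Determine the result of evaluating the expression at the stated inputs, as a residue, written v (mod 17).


6 (mod 17)

h(a2, a4) = 7
h(a3, h(a2, a4)) = 3
h(h(a3, h(a2, a4)), a1) = 6


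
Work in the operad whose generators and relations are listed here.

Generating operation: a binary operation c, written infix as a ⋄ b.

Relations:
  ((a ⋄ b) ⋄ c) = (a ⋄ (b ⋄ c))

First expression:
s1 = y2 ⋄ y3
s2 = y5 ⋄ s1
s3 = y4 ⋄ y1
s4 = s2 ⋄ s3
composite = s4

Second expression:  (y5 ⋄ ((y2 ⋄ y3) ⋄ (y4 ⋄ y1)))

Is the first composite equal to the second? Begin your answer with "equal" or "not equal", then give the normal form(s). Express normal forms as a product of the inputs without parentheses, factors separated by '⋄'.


equal; the common form is y5 ⋄ y2 ⋄ y3 ⋄ y4 ⋄ y1

The first composite normalizes to y5 ⋄ y2 ⋄ y3 ⋄ y4 ⋄ y1
The second composite normalizes to y5 ⋄ y2 ⋄ y3 ⋄ y4 ⋄ y1
Same normal form: equal.


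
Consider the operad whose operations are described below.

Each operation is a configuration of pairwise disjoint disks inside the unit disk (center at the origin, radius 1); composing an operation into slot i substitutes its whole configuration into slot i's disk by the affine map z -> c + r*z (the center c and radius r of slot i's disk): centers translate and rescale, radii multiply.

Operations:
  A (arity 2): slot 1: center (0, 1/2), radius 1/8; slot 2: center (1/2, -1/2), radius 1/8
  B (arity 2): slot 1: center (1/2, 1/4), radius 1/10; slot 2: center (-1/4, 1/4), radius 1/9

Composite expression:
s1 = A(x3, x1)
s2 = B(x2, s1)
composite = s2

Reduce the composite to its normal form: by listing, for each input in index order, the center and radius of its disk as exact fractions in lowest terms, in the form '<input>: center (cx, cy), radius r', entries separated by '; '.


x1: center (-7/36, 7/36), radius 1/72; x2: center (1/2, 1/4), radius 1/10; x3: center (-1/4, 11/36), radius 1/72

Each x-disk chains the slot maps above it in B; radii multiply.
input x2: composing its 1 substitution step yields center (1/2, 1/4), radius 1/10
input x3: composing its 2 substitution steps yields center (-1/4, 11/36), radius 1/72
input x1: composing its 2 substitution steps yields center (-7/36, 7/36), radius 1/72


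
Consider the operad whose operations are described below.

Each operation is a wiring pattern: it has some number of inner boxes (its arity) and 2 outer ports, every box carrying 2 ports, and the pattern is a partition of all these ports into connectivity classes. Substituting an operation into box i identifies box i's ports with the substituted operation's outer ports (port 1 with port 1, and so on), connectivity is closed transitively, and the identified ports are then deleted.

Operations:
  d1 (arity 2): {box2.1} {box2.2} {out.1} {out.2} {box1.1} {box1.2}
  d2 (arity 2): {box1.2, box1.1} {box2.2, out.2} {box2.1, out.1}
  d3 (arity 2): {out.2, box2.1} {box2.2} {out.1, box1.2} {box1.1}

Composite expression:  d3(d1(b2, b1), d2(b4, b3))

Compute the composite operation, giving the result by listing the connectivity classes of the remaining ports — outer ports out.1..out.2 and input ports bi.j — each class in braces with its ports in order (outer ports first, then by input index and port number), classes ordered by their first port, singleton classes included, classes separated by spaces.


{out.1} {out.2, b3.1} {b1.1} {b1.2} {b2.1} {b2.2} {b3.2} {b4.1, b4.2}

Reachability decides: close wires over d3-identified ports.
after d1, the pattern on (b2, b1) reads {out.1} {out.2} {b1.1} {b1.2} {b2.1} {b2.2} (out.j = its outer ports)
after d2, the pattern on (b4, b3) reads {out.1, b3.1} {out.2, b3.2} {b4.1, b4.2} (out.j = its outer ports)
after d3, the pattern on (b2, b1, b4, b3) reads {out.1} {out.2, b3.1} {b1.1} {b1.2} {b2.1} {b2.2} {b3.2} {b4.1, b4.2} (out.j = its outer ports)


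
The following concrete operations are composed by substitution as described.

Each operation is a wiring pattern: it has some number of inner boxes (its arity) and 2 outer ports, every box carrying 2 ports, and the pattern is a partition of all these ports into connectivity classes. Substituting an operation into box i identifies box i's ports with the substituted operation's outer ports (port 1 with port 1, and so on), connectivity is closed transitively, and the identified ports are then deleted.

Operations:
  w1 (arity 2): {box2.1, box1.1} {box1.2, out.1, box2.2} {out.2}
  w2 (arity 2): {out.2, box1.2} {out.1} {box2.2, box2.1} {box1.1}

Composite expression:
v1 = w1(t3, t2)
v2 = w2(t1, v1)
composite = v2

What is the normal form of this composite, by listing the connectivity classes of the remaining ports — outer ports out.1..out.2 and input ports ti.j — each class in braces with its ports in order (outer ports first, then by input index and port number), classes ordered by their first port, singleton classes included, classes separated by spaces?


Connectivity passes through glued w2-boundaries; trace each wire chain.
the subtree at w1 composes to {out.1, t2.2, t3.2} {out.2} {t2.1, t3.1} on (t3, t2); out.j = own outer ports
the subtree at w2 composes to {out.1} {out.2, t1.2} {t1.1} {t2.1, t3.1} {t2.2, t3.2} on (t1, t3, t2); out.j = own outer ports

{out.1} {out.2, t1.2} {t1.1} {t2.1, t3.1} {t2.2, t3.2}


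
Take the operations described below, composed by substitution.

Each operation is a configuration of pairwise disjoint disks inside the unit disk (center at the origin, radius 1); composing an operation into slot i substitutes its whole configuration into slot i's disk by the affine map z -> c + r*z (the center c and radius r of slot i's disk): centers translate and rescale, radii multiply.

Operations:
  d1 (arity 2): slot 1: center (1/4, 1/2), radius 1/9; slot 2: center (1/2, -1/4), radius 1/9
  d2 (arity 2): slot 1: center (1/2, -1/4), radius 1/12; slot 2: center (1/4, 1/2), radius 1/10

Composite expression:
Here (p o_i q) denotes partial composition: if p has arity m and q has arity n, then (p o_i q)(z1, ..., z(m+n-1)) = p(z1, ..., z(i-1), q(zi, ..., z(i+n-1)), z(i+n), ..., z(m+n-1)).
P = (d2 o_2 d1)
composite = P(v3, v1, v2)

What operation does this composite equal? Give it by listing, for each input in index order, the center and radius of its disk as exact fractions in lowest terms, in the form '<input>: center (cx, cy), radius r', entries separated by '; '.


v1: center (11/40, 11/20), radius 1/90; v2: center (3/10, 19/40), radius 1/90; v3: center (1/2, -1/4), radius 1/12

Below d2, radii multiply path by path; the v-disk centers shift.
input v3: applying the 1 nested substitution gives center (1/2, -1/4), radius 1/12
input v1: applying the 2 nested substitutions gives center (11/40, 11/20), radius 1/90
input v2: applying the 2 nested substitutions gives center (3/10, 19/40), radius 1/90


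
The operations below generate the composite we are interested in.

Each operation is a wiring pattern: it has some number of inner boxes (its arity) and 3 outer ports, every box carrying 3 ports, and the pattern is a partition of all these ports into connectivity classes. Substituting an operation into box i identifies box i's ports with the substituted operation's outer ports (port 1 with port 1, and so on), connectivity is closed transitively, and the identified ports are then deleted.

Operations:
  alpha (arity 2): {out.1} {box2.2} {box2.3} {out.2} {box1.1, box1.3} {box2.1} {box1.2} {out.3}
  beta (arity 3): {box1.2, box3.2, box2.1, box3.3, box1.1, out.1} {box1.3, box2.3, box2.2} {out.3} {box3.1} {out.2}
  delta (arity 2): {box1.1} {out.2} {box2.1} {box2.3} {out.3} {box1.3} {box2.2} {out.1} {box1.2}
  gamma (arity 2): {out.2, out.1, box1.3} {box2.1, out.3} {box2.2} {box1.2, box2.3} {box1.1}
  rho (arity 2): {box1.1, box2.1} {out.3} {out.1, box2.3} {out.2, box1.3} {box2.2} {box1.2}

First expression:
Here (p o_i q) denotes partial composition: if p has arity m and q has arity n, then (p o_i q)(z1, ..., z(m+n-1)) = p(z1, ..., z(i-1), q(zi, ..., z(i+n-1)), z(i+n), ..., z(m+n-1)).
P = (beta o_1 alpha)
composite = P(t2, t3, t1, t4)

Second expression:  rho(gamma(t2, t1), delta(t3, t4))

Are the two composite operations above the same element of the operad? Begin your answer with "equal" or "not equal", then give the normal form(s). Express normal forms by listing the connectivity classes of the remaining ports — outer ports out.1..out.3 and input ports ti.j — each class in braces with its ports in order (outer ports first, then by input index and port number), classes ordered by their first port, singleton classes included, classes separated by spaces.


not equal — first {out.1, t1.1, t4.2, t4.3} {out.2} {out.3} {t1.2, t1.3} {t2.1, t2.3} {t2.2} {t3.1} {t3.2} {t3.3} {t4.1}, second {out.1} {out.2, t1.1} {out.3} {t1.2} {t1.3, t2.2} {t2.1} {t2.3} {t3.1} {t3.2} {t3.3} {t4.1} {t4.2} {t4.3}

The first composite normalizes to {out.1, t1.1, t4.2, t4.3} {out.2} {out.3} {t1.2, t1.3} {t2.1, t2.3} {t2.2} {t3.1} {t3.2} {t3.3} {t4.1}
The second composite normalizes to {out.1} {out.2, t1.1} {out.3} {t1.2} {t1.3, t2.2} {t2.1} {t2.3} {t3.1} {t3.2} {t3.3} {t4.1} {t4.2} {t4.3}
Different reductions; not equal.


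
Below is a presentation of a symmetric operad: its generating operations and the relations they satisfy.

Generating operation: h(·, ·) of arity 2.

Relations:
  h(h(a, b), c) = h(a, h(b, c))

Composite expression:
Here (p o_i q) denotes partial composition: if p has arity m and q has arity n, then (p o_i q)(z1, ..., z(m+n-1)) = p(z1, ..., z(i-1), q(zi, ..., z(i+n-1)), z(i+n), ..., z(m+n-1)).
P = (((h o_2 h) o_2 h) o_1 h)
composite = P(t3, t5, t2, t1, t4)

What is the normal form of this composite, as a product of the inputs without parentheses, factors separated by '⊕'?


All parenthesizations of h agree; list the t-inputs left to right.
h(t3, t5) flattens to t3 ⊕ t5
h(t2, t1) flattens to t2 ⊕ t1
h(h(t2, t1), t4) flattens to t2 ⊕ t1 ⊕ t4
h(h(t3, t5), h(h(t2, t1), t4)) flattens to t3 ⊕ t5 ⊕ t2 ⊕ t1 ⊕ t4

t3 ⊕ t5 ⊕ t2 ⊕ t1 ⊕ t4


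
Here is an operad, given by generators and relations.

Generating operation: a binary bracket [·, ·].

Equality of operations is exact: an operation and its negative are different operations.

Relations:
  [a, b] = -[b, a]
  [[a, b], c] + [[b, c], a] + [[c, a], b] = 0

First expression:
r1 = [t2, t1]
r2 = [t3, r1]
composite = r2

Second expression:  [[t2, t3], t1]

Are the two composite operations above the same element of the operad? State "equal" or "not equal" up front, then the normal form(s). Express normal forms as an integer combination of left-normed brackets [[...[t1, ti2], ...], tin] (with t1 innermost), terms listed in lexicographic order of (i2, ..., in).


not equal — first [[t1, t2], t3], second -[[t1, t2], t3] + [[t1, t3], t2]

The first expression reduces to [[t1, t2], t3]
The second expression reduces to -[[t1, t2], t3] + [[t1, t3], t2]
No match — not equal.


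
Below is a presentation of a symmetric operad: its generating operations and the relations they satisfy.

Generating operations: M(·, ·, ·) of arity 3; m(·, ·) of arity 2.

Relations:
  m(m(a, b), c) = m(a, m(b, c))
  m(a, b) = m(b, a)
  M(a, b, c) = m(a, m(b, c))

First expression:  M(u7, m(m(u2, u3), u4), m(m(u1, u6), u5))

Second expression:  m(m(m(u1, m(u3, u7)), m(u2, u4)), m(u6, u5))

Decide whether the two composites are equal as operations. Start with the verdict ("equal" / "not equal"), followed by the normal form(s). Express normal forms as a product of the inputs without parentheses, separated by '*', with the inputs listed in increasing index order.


equal — both sides give u1 * u2 * u3 * u4 * u5 * u6 * u7

In normal form, the first expression is u1 * u2 * u3 * u4 * u5 * u6 * u7
In normal form, the second expression is u1 * u2 * u3 * u4 * u5 * u6 * u7
The normal forms match — equal.


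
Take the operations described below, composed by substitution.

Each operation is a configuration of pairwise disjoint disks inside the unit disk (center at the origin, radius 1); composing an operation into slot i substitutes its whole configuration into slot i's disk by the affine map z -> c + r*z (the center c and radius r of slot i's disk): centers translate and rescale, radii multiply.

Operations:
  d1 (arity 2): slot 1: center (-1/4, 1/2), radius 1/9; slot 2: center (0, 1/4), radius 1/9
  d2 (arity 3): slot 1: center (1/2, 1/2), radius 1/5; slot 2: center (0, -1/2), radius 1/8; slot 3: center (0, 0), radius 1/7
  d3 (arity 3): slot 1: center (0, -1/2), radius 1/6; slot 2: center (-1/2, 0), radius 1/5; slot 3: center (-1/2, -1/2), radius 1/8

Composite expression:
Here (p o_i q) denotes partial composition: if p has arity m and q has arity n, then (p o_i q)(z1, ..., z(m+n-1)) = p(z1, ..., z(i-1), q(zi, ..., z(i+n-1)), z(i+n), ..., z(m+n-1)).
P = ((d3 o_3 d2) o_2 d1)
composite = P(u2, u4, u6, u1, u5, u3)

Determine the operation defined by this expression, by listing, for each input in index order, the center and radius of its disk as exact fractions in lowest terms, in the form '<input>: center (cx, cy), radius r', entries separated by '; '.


u1: center (-7/16, -7/16), radius 1/40; u2: center (0, -1/2), radius 1/6; u3: center (-1/2, -1/2), radius 1/56; u4: center (-11/20, 1/10), radius 1/45; u5: center (-1/2, -9/16), radius 1/64; u6: center (-1/2, 1/20), radius 1/45


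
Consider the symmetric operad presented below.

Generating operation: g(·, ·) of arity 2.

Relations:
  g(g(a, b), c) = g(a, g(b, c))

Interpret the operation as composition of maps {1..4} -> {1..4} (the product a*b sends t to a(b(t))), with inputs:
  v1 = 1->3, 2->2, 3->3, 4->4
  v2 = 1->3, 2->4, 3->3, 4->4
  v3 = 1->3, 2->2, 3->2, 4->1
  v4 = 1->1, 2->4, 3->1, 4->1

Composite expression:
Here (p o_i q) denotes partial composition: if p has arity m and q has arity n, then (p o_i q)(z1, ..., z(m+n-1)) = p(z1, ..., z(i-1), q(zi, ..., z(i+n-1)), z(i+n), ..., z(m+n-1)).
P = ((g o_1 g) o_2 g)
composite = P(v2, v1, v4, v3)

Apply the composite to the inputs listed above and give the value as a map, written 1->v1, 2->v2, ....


g(v1, v4) = 1->3, 2->4, 3->3, 4->3
g(v2, g(v1, v4)) = 1->3, 2->4, 3->3, 4->3
g(g(v2, g(v1, v4)), v3) = 1->3, 2->4, 3->4, 4->3

1->3, 2->4, 3->4, 4->3


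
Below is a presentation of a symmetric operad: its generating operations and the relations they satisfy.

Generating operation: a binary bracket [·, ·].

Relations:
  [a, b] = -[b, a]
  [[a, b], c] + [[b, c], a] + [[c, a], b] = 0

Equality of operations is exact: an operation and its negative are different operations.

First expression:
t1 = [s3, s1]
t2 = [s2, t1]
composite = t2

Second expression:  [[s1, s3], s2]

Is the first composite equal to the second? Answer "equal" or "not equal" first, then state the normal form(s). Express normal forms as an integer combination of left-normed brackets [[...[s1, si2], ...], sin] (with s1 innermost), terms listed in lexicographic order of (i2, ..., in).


equal — both sides give [[s1, s3], s2]

The first expression, normalized: [[s1, s3], s2]
The second expression, normalized: [[s1, s3], s2]
The forms coincide; equal.


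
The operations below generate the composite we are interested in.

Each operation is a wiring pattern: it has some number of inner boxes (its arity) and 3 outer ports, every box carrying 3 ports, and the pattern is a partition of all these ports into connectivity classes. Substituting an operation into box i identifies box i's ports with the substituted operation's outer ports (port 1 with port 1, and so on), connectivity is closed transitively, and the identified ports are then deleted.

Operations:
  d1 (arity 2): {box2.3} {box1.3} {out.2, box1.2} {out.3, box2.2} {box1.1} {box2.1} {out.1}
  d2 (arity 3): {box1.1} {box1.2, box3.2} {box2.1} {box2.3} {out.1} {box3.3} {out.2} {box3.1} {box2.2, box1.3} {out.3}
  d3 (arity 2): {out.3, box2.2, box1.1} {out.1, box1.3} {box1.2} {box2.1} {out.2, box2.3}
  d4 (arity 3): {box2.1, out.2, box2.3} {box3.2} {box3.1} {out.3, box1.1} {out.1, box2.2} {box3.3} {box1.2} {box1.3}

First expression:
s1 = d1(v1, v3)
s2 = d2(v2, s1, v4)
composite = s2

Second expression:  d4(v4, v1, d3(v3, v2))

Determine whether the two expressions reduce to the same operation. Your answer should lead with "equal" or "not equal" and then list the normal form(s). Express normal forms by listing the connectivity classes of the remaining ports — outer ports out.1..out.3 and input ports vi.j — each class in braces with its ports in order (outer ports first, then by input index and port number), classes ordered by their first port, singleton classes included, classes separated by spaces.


The first expression reduces to {out.1} {out.2} {out.3} {v1.1} {v1.2, v2.3} {v1.3} {v2.1} {v2.2, v4.2} {v3.1} {v3.2} {v3.3} {v4.1} {v4.3}
The second expression reduces to {out.1, v1.2} {out.2, v1.1, v1.3} {out.3, v4.1} {v2.1} {v2.2, v3.1} {v2.3} {v3.2} {v3.3} {v4.2} {v4.3}
The forms do not match — not equal.

not equal: they reduce to {out.1} {out.2} {out.3} {v1.1} {v1.2, v2.3} {v1.3} {v2.1} {v2.2, v4.2} {v3.1} {v3.2} {v3.3} {v4.1} {v4.3} and {out.1, v1.2} {out.2, v1.1, v1.3} {out.3, v4.1} {v2.1} {v2.2, v3.1} {v2.3} {v3.2} {v3.3} {v4.2} {v4.3}


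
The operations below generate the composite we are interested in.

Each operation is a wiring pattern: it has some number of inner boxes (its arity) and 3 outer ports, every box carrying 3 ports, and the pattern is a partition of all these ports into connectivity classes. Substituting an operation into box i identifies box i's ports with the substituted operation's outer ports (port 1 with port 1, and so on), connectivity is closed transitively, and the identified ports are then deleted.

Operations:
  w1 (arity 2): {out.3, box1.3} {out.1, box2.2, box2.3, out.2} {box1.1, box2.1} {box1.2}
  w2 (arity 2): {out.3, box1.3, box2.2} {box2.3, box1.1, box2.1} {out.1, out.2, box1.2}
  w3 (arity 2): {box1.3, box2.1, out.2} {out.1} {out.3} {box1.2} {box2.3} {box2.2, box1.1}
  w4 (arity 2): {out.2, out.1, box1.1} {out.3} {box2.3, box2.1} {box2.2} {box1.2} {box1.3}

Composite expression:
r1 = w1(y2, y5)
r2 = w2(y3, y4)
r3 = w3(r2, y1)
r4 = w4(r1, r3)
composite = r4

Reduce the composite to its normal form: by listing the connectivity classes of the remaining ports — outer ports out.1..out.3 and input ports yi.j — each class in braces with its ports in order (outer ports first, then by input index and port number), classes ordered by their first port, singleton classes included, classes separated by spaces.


{out.1, out.2, y5.2, y5.3} {out.3} {y1.1, y3.3, y4.2} {y1.2, y3.2} {y1.3} {y2.1, y5.1} {y2.2} {y2.3} {y3.1, y4.1, y4.3}


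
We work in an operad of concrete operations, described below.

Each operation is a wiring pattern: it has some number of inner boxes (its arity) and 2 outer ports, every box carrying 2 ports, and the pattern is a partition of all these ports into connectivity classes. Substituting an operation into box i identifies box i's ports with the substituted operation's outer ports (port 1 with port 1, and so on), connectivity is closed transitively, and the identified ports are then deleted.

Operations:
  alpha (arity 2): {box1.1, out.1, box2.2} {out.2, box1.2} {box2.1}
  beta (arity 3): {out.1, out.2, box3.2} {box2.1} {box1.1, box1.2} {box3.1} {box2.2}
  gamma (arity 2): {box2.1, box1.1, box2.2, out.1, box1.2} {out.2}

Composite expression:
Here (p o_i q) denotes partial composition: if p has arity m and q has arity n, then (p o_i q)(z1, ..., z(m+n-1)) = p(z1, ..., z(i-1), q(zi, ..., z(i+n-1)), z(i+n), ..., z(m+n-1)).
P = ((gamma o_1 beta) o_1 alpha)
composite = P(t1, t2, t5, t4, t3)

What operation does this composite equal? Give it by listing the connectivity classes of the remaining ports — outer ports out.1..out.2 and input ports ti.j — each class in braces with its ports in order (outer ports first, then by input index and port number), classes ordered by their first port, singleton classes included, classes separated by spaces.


Connectivity passes through glued gamma-boundaries; trace each wire chain.
after alpha, the pattern on (t1, t2) reads {out.1, t1.1, t2.2} {out.2, t1.2} {t2.1} (out.j = its outer ports)
after beta, the pattern on (t1, t2, t5, t4) reads {out.1, out.2, t4.2} {t1.1, t1.2, t2.2} {t2.1} {t4.1} {t5.1} {t5.2} (out.j = its outer ports)
after gamma, the pattern on (t1, t2, t5, t4, t3) reads {out.1, t3.1, t3.2, t4.2} {out.2} {t1.1, t1.2, t2.2} {t2.1} {t4.1} {t5.1} {t5.2} (out.j = its outer ports)

{out.1, t3.1, t3.2, t4.2} {out.2} {t1.1, t1.2, t2.2} {t2.1} {t4.1} {t5.1} {t5.2}


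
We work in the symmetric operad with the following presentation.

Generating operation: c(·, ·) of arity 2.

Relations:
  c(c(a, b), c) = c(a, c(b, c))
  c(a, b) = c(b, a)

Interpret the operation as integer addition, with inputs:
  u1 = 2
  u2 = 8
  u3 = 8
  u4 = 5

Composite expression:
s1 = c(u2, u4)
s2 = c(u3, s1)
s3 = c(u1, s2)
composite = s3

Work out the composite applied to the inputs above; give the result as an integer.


23

c(u2, u4) = 13
c(u3, c(u2, u4)) = 21
c(u1, c(u3, c(u2, u4))) = 23


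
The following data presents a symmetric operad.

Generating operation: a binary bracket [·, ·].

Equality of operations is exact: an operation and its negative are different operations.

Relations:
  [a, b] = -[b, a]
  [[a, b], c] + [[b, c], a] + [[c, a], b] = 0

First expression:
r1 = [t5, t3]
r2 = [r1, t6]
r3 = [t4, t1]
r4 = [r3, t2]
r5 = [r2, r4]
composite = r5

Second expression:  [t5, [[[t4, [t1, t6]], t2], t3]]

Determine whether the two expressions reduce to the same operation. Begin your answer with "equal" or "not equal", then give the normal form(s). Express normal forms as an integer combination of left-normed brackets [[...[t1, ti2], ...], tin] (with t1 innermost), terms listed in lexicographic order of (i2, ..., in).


not equal: they reduce to -[[[[[t1, t4], t2], t3], t5], t6] + [[[[[t1, t4], t2], t5], t3], t6] + [[[[[t1, t4], t2], t6], t3], t5] - [[[[[t1, t4], t2], t6], t5], t3] and [[[[[t1, t6], t4], t2], t3], t5]


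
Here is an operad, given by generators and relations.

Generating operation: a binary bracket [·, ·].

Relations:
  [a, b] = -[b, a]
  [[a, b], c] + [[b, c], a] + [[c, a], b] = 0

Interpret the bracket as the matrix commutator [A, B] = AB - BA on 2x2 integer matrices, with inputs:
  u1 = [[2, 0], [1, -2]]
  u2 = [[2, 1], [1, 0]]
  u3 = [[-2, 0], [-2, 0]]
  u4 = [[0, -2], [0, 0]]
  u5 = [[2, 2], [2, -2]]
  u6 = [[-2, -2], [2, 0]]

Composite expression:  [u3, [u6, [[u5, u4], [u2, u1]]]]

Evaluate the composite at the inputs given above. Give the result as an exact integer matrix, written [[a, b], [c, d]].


[u5, u4] = [[4, -8], [0, -4]]
[u2, u1] = [[1, -4], [2, -1]]
[[u5, u4], [u2, u1]] = [[-16, -16], [-16, 16]]
[u6, [[u5, u4], [u2, u1]]] = [[64, -32], [-96, -64]]
[u3, [u6, [[u5, u4], [u2, u1]]]] = [[-64, 64], [-448, 64]]

[[-64, 64], [-448, 64]]


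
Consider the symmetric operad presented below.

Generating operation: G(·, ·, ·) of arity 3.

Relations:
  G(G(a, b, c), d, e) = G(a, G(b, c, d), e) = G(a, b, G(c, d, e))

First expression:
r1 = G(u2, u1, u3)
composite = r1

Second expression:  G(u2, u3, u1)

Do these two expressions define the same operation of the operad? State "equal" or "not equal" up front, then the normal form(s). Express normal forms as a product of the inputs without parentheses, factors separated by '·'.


not equal; first: u2 · u1 · u3; second: u2 · u3 · u1

The first expression reduces to u2 · u1 · u3
The second expression reduces to u2 · u3 · u1
The forms do not match — not equal.


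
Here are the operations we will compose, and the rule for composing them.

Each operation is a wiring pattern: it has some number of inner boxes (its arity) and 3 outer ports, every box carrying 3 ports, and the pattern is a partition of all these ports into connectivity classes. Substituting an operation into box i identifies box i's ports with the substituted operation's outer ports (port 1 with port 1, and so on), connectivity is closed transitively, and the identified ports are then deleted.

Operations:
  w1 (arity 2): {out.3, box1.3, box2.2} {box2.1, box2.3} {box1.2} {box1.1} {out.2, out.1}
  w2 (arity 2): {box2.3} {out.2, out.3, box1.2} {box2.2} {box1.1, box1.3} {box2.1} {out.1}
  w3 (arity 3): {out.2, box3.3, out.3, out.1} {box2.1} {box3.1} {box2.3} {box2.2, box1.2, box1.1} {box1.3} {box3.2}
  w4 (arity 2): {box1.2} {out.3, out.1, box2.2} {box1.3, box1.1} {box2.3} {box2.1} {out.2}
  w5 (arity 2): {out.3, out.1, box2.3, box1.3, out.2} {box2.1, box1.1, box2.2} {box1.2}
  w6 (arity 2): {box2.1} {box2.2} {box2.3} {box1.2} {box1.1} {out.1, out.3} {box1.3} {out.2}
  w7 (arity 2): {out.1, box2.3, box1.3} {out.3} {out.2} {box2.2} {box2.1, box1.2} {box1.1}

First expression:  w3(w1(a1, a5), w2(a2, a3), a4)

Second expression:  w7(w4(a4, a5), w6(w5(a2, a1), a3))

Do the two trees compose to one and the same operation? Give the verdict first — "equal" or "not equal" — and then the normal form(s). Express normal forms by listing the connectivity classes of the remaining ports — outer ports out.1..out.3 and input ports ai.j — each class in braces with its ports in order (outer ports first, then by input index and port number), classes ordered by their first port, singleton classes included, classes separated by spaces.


not equal — first {out.1, out.2, out.3, a4.3} {a1.1} {a1.2} {a1.3, a5.2} {a2.1, a2.3} {a2.2} {a3.1} {a3.2} {a3.3} {a4.1} {a4.2} {a5.1, a5.3}, second {out.1, a5.2} {out.2} {out.3} {a1.1, a1.2, a2.1} {a1.3, a2.3} {a2.2} {a3.1} {a3.2} {a3.3} {a4.1, a4.3} {a4.2} {a5.1} {a5.3}

Reducing the first expression gives {out.1, out.2, out.3, a4.3} {a1.1} {a1.2} {a1.3, a5.2} {a2.1, a2.3} {a2.2} {a3.1} {a3.2} {a3.3} {a4.1} {a4.2} {a5.1, a5.3}
Reducing the second expression gives {out.1, a5.2} {out.2} {out.3} {a1.1, a1.2, a2.1} {a1.3, a2.3} {a2.2} {a3.1} {a3.2} {a3.3} {a4.1, a4.3} {a4.2} {a5.1} {a5.3}
The normal forms differ: not equal.


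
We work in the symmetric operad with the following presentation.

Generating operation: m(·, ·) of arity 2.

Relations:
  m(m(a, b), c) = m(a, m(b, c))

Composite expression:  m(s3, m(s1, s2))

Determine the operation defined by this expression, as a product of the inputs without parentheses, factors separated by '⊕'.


Under associativity of m, the answer is the s's in reading order.
m(s1, s2) reduces to s1 ⊕ s2
m(s3, m(s1, s2)) reduces to s3 ⊕ s1 ⊕ s2

s3 ⊕ s1 ⊕ s2


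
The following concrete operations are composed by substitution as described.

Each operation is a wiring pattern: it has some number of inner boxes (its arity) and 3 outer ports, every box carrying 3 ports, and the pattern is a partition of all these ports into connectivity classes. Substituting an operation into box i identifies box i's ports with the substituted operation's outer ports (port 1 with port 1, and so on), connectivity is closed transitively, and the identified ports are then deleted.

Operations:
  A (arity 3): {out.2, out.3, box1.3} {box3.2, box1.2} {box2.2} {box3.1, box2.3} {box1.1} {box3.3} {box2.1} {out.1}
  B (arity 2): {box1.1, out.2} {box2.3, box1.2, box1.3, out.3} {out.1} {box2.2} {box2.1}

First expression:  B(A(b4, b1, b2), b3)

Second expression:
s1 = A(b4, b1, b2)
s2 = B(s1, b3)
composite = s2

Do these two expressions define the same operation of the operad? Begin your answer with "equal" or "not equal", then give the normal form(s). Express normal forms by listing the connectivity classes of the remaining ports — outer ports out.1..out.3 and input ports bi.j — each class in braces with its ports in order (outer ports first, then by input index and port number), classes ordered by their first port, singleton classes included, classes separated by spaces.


equal: each reduces to {out.1} {out.2} {out.3, b3.3, b4.3} {b1.1} {b1.2} {b1.3, b2.1} {b2.2, b4.2} {b2.3} {b3.1} {b3.2} {b4.1}

The first composite normalizes to {out.1} {out.2} {out.3, b3.3, b4.3} {b1.1} {b1.2} {b1.3, b2.1} {b2.2, b4.2} {b2.3} {b3.1} {b3.2} {b4.1}
The second composite normalizes to {out.1} {out.2} {out.3, b3.3, b4.3} {b1.1} {b1.2} {b1.3, b2.1} {b2.2, b4.2} {b2.3} {b3.1} {b3.2} {b4.1}
The forms coincide; equal.
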